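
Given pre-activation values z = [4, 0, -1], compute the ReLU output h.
h = [4, 0, 0]

ReLU applied element-wise: max(0,4)=4, max(0,0)=0, max(0,-1)=0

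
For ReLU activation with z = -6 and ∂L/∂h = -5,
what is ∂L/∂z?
∂L/∂z = 0

h = ReLU(-6) = 0
Since z < 0: ∂h/∂z = 0
∂L/∂z = ∂L/∂h · ∂h/∂z = -5 × 0 = 0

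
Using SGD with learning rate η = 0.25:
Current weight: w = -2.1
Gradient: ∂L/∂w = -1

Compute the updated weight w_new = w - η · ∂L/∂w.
w_new = -1.85

w_new = w - η·∂L/∂w = -2.1 - 0.25×(-1) = -2.1 - (-0.25) = -1.85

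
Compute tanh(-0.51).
-0.4699

tanh(-0.51) = (e^(-0.51) - e^(0.51))/(e^(-0.51) + e^(0.51)) = -0.4699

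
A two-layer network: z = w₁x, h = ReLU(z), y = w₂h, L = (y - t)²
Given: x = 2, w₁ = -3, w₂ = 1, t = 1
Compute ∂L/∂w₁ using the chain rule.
∂L/∂w₁ = 0

Forward pass:
z = w₁x = -3×2 = -6
h = ReLU(-6) = 0
y = w₂h = 1×0 = 0

Backward pass:
∂L/∂y = 2(y - t) = 2(0 - 1) = -2
∂y/∂h = w₂ = 1
∂h/∂z = 0 (ReLU derivative)
∂z/∂w₁ = x = 2

∂L/∂w₁ = -2 × 1 × 0 × 2 = 0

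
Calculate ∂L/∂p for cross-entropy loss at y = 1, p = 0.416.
∂L/∂p = -2.404

∂L/∂p = -y/p + (1-y)/(1-p) = -1/0.416 + 0 = -2.404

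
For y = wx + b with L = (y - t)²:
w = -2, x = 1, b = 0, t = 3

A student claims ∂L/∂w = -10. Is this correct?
Correct

y = (-2)(1) + 0 = -2
∂L/∂y = 2(y - t) = 2(-2 - 3) = -10
∂y/∂w = x = 1
∂L/∂w = -10 × 1 = -10

Claimed value: -10
Correct: The correct gradient is -10.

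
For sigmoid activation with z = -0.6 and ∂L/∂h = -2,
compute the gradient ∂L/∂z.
∂L/∂z = -0.4576

σ(-0.6) = 0.3543
σ'(-0.6) = σ(-0.6)(1 - σ(-0.6)) = 0.3543 × 0.6457 = 0.2288
∂L/∂z = ∂L/∂h · σ'(z) = -2 × 0.2288 = -0.4576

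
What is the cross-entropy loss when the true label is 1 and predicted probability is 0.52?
L = 0.6539

L = -1·log(0.52) - 0·log(0.48) = -log(0.52) = 0.6539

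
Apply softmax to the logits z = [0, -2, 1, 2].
p = [0.0889, 0.012, 0.2418, 0.6572]

exp(z) = [1, 0.1353, 2.718, 7.389]
Sum = 11.24
p = [0.0889, 0.012, 0.2418, 0.6572]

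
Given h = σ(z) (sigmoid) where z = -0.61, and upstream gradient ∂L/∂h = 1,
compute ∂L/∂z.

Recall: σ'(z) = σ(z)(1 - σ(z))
∂L/∂z = 0.2281

σ(-0.61) = 0.3521
σ'(-0.61) = σ(-0.61)(1 - σ(-0.61)) = 0.3521 × 0.6479 = 0.2281
∂L/∂z = ∂L/∂h · σ'(z) = 1 × 0.2281 = 0.2281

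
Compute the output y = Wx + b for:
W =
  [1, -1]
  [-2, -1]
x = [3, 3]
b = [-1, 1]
y = [-1, -8]

Wx = [1×3 + -1×3, -2×3 + -1×3]
   = [0, -9]
y = Wx + b = [0 + -1, -9 + 1] = [-1, -8]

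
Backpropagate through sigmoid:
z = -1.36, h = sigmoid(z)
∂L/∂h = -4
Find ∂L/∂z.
∂L/∂z = -0.6501

σ(-1.36) = 0.2042
σ'(-1.36) = σ(-1.36)(1 - σ(-1.36)) = 0.2042 × 0.7958 = 0.1625
∂L/∂z = ∂L/∂h · σ'(z) = -4 × 0.1625 = -0.6501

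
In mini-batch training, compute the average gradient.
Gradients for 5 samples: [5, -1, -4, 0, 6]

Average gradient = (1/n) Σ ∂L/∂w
Average gradient = 1.2

Average = (1/5)(5 + -1 + -4 + 0 + 6) = 6/5 = 1.2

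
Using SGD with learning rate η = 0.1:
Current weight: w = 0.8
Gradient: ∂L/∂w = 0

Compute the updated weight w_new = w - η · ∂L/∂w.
w_new = 0.8

w_new = w - η·∂L/∂w = 0.8 - 0.1×(0) = 0.8 - (0) = 0.8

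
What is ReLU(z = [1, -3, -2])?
h = [1, 0, 0]

ReLU applied element-wise: max(0,1)=1, max(0,-3)=0, max(0,-2)=0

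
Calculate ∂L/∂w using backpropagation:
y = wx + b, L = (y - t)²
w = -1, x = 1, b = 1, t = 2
∂L/∂w = -4

y = wx + b = (-1)(1) + 1 = 0
∂L/∂y = 2(y - t) = 2(0 - 2) = -4
∂y/∂w = x = 1
∂L/∂w = ∂L/∂y · ∂y/∂w = -4 × 1 = -4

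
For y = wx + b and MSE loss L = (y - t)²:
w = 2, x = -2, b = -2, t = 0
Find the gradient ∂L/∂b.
∂L/∂b = -12

y = wx + b = (2)(-2) + -2 = -6
∂L/∂y = 2(y - t) = 2(-6 - 0) = -12
∂y/∂b = 1
∂L/∂b = ∂L/∂y · ∂y/∂b = -12 × 1 = -12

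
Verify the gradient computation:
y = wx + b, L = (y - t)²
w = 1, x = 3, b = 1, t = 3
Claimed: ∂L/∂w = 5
Incorrect

y = (1)(3) + 1 = 4
∂L/∂y = 2(y - t) = 2(4 - 3) = 2
∂y/∂w = x = 3
∂L/∂w = 2 × 3 = 6

Claimed value: 5
Incorrect: The correct gradient is 6.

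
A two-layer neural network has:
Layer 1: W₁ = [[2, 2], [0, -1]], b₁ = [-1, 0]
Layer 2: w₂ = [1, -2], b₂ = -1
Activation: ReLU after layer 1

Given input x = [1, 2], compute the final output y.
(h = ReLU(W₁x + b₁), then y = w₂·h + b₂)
y = 4

Layer 1 pre-activation: z₁ = [5, -2]
After ReLU: h = [5, 0]
Layer 2 output: y = 1×5 + -2×0 + -1 = 4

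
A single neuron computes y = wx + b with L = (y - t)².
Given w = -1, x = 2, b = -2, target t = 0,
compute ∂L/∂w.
∂L/∂w = -16

y = wx + b = (-1)(2) + -2 = -4
∂L/∂y = 2(y - t) = 2(-4 - 0) = -8
∂y/∂w = x = 2
∂L/∂w = ∂L/∂y · ∂y/∂w = -8 × 2 = -16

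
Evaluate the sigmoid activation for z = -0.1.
0.475

sigmoid(-0.1) = 1/(1 + e^(0.1)) = 1/(1 + 1.105) = 0.475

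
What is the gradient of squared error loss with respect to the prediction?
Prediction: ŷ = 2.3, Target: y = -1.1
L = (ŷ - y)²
∂L/∂ŷ = 6.8

∂L/∂ŷ = 2(ŷ - y) = 2(2.3 - -1.1) = 2(3.4) = 6.8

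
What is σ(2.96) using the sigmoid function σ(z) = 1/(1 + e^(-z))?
0.9507

sigmoid(2.96) = 1/(1 + e^(-2.96)) = 1/(1 + 0.05182) = 0.9507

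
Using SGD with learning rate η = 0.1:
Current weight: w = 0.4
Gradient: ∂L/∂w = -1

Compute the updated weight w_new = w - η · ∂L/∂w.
w_new = 0.5

w_new = w - η·∂L/∂w = 0.4 - 0.1×(-1) = 0.4 - (-0.1) = 0.5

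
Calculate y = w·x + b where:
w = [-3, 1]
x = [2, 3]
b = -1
y = -4

y = (-3)(2) + (1)(3) + -1 = -4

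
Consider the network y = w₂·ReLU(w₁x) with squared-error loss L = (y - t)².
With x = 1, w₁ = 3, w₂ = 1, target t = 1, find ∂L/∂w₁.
∂L/∂w₁ = 4

Forward pass:
z = w₁x = 3×1 = 3
h = ReLU(3) = 3
y = w₂h = 1×3 = 3

Backward pass:
∂L/∂y = 2(y - t) = 2(3 - 1) = 4
∂y/∂h = w₂ = 1
∂h/∂z = 1 (ReLU derivative)
∂z/∂w₁ = x = 1

∂L/∂w₁ = 4 × 1 × 1 × 1 = 4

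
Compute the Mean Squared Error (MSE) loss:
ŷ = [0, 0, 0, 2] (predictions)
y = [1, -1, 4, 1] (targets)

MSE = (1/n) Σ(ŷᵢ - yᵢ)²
MSE = 4.75

MSE = (1/4)((0-1)² + (0--1)² + (0-4)² + (2-1)²) = (1/4)(1 + 1 + 16 + 1) = 4.75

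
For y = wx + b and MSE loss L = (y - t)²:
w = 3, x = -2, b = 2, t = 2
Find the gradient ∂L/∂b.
∂L/∂b = -12

y = wx + b = (3)(-2) + 2 = -4
∂L/∂y = 2(y - t) = 2(-4 - 2) = -12
∂y/∂b = 1
∂L/∂b = ∂L/∂y · ∂y/∂b = -12 × 1 = -12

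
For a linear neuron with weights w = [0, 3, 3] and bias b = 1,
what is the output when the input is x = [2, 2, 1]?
y = 10

y = (0)(2) + (3)(2) + (3)(1) + 1 = 10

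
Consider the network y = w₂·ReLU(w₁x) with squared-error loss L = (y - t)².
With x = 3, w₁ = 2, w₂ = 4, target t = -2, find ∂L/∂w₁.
∂L/∂w₁ = 624

Forward pass:
z = w₁x = 2×3 = 6
h = ReLU(6) = 6
y = w₂h = 4×6 = 24

Backward pass:
∂L/∂y = 2(y - t) = 2(24 - -2) = 52
∂y/∂h = w₂ = 4
∂h/∂z = 1 (ReLU derivative)
∂z/∂w₁ = x = 3

∂L/∂w₁ = 52 × 4 × 1 × 3 = 624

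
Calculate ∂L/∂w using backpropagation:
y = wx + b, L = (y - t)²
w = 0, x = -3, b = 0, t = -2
∂L/∂w = -12

y = wx + b = (0)(-3) + 0 = 0
∂L/∂y = 2(y - t) = 2(0 - -2) = 4
∂y/∂w = x = -3
∂L/∂w = ∂L/∂y · ∂y/∂w = 4 × -3 = -12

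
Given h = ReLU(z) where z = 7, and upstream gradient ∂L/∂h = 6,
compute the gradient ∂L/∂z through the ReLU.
∂L/∂z = 6

h = ReLU(7) = 7
Since z > 0: ∂h/∂z = 1
∂L/∂z = ∂L/∂h · ∂h/∂z = 6 × 1 = 6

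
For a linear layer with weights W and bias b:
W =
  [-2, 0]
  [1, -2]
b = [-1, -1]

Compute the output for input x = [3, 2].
y = [-7, -2]

Wx = [-2×3 + 0×2, 1×3 + -2×2]
   = [-6, -1]
y = Wx + b = [-6 + -1, -1 + -1] = [-7, -2]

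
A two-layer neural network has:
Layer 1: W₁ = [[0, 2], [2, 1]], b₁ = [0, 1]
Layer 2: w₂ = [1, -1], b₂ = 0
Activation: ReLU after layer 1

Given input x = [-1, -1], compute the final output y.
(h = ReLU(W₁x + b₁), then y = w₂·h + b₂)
y = 0

Layer 1 pre-activation: z₁ = [-2, -2]
After ReLU: h = [0, 0]
Layer 2 output: y = 1×0 + -1×0 + 0 = 0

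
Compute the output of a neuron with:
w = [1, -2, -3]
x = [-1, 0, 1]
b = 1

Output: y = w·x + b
y = -3

y = (1)(-1) + (-2)(0) + (-3)(1) + 1 = -3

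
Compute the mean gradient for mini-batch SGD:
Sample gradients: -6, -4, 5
Average gradient = -1.667

Average = (1/3)(-6 + -4 + 5) = -5/3 = -1.667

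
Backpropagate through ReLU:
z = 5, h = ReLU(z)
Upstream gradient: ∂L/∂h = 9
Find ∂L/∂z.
∂L/∂z = 9

h = ReLU(5) = 5
Since z > 0: ∂h/∂z = 1
∂L/∂z = ∂L/∂h · ∂h/∂z = 9 × 1 = 9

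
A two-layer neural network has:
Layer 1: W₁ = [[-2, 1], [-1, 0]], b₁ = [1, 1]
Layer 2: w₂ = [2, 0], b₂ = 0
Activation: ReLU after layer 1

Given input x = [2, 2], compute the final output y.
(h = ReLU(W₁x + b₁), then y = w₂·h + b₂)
y = 0

Layer 1 pre-activation: z₁ = [-1, -1]
After ReLU: h = [0, 0]
Layer 2 output: y = 2×0 + 0×0 + 0 = 0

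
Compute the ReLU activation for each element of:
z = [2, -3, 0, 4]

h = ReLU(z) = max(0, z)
h = [2, 0, 0, 4]

ReLU applied element-wise: max(0,2)=2, max(0,-3)=0, max(0,0)=0, max(0,4)=4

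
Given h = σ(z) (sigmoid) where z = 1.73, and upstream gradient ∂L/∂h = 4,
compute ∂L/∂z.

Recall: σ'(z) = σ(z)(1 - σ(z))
∂L/∂z = 0.5116

σ(1.73) = 0.8494
σ'(1.73) = σ(1.73)(1 - σ(1.73)) = 0.8494 × 0.1506 = 0.1279
∂L/∂z = ∂L/∂h · σ'(z) = 4 × 0.1279 = 0.5116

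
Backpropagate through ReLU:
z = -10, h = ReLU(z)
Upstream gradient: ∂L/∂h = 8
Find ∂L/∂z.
∂L/∂z = 0

h = ReLU(-10) = 0
Since z < 0: ∂h/∂z = 0
∂L/∂z = ∂L/∂h · ∂h/∂z = 8 × 0 = 0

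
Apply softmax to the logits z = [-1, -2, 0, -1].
p = [0.1966, 0.0723, 0.5344, 0.1966]

exp(z) = [0.3679, 0.1353, 1, 0.3679]
Sum = 1.871
p = [0.1966, 0.0723, 0.5344, 0.1966]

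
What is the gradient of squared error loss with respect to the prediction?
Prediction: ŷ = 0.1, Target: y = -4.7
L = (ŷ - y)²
∂L/∂ŷ = 9.6

∂L/∂ŷ = 2(ŷ - y) = 2(0.1 - -4.7) = 2(4.8) = 9.6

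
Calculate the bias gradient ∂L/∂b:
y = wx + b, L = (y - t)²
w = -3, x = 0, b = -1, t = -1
∂L/∂b = 0

y = wx + b = (-3)(0) + -1 = -1
∂L/∂y = 2(y - t) = 2(-1 - -1) = 0
∂y/∂b = 1
∂L/∂b = ∂L/∂y · ∂y/∂b = 0 × 1 = 0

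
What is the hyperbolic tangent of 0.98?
0.7531

tanh(0.98) = (e^(0.98) - e^(-0.98))/(e^(0.98) + e^(-0.98)) = 0.7531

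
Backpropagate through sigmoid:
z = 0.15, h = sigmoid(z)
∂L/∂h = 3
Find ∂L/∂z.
∂L/∂z = 0.7458

σ(0.15) = 0.5374
σ'(0.15) = σ(0.15)(1 - σ(0.15)) = 0.5374 × 0.4626 = 0.2486
∂L/∂z = ∂L/∂h · σ'(z) = 3 × 0.2486 = 0.7458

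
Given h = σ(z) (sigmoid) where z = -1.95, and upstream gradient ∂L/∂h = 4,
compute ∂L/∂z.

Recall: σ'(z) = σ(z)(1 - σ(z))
∂L/∂z = 0.4362

σ(-1.95) = 0.1246
σ'(-1.95) = σ(-1.95)(1 - σ(-1.95)) = 0.1246 × 0.8754 = 0.109
∂L/∂z = ∂L/∂h · σ'(z) = 4 × 0.109 = 0.4362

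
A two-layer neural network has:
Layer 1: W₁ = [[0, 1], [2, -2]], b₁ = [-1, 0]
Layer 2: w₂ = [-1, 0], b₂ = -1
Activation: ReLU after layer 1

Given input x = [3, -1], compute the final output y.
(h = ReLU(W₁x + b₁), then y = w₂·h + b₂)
y = -1

Layer 1 pre-activation: z₁ = [-2, 8]
After ReLU: h = [0, 8]
Layer 2 output: y = -1×0 + 0×8 + -1 = -1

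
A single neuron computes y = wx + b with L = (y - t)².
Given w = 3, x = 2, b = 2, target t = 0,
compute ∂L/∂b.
∂L/∂b = 16

y = wx + b = (3)(2) + 2 = 8
∂L/∂y = 2(y - t) = 2(8 - 0) = 16
∂y/∂b = 1
∂L/∂b = ∂L/∂y · ∂y/∂b = 16 × 1 = 16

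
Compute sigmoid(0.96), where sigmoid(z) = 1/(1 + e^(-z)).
0.7231

sigmoid(0.96) = 1/(1 + e^(-0.96)) = 1/(1 + 0.3829) = 0.7231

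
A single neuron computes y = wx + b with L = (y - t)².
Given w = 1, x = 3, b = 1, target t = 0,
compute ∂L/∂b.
∂L/∂b = 8

y = wx + b = (1)(3) + 1 = 4
∂L/∂y = 2(y - t) = 2(4 - 0) = 8
∂y/∂b = 1
∂L/∂b = ∂L/∂y · ∂y/∂b = 8 × 1 = 8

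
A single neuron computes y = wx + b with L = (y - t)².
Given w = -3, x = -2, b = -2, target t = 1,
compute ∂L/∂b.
∂L/∂b = 6

y = wx + b = (-3)(-2) + -2 = 4
∂L/∂y = 2(y - t) = 2(4 - 1) = 6
∂y/∂b = 1
∂L/∂b = ∂L/∂y · ∂y/∂b = 6 × 1 = 6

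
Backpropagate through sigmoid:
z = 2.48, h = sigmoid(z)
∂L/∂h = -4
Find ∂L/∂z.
∂L/∂z = -0.2852

σ(2.48) = 0.9227
σ'(2.48) = σ(2.48)(1 - σ(2.48)) = 0.9227 × 0.07727 = 0.0713
∂L/∂z = ∂L/∂h · σ'(z) = -4 × 0.0713 = -0.2852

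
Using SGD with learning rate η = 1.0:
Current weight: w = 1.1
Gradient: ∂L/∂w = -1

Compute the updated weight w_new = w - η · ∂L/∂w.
w_new = 2.1

w_new = w - η·∂L/∂w = 1.1 - 1.0×(-1) = 1.1 - (-1) = 2.1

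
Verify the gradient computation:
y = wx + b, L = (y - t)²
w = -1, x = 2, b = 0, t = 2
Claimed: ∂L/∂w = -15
Incorrect

y = (-1)(2) + 0 = -2
∂L/∂y = 2(y - t) = 2(-2 - 2) = -8
∂y/∂w = x = 2
∂L/∂w = -8 × 2 = -16

Claimed value: -15
Incorrect: The correct gradient is -16.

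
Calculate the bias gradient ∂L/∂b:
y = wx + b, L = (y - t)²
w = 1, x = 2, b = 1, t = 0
∂L/∂b = 6

y = wx + b = (1)(2) + 1 = 3
∂L/∂y = 2(y - t) = 2(3 - 0) = 6
∂y/∂b = 1
∂L/∂b = ∂L/∂y · ∂y/∂b = 6 × 1 = 6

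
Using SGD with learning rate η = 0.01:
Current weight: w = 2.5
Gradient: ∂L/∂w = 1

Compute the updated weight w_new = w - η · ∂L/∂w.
w_new = 2.49

w_new = w - η·∂L/∂w = 2.5 - 0.01×(1) = 2.5 - (0.01) = 2.49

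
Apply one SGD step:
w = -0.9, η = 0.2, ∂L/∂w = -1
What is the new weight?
w_new = -0.7

w_new = w - η·∂L/∂w = -0.9 - 0.2×(-1) = -0.9 - (-0.2) = -0.7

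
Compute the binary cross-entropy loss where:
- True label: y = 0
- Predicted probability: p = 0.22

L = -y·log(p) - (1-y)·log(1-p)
L = 0.2485

L = -0·log(0.22) - 1·log(0.78) = -log(0.78) = 0.2485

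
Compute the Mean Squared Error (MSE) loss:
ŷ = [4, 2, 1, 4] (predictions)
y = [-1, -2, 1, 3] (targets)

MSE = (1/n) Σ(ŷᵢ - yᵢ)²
MSE = 10.5

MSE = (1/4)((4--1)² + (2--2)² + (1-1)² + (4-3)²) = (1/4)(25 + 16 + 0 + 1) = 10.5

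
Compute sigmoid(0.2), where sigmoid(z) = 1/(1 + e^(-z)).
0.5498

sigmoid(0.2) = 1/(1 + e^(-0.2)) = 1/(1 + 0.8187) = 0.5498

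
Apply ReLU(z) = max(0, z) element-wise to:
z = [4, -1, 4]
h = [4, 0, 4]

ReLU applied element-wise: max(0,4)=4, max(0,-1)=0, max(0,4)=4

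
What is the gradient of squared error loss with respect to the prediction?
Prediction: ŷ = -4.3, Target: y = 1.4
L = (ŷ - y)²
∂L/∂ŷ = -11.4

∂L/∂ŷ = 2(ŷ - y) = 2(-4.3 - 1.4) = 2(-5.7) = -11.4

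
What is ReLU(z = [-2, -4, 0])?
h = [0, 0, 0]

ReLU applied element-wise: max(0,-2)=0, max(0,-4)=0, max(0,0)=0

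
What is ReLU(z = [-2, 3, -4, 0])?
h = [0, 3, 0, 0]

ReLU applied element-wise: max(0,-2)=0, max(0,3)=3, max(0,-4)=0, max(0,0)=0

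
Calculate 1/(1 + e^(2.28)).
0.09279

sigmoid(-2.28) = 1/(1 + e^(2.28)) = 1/(1 + 9.777) = 0.09279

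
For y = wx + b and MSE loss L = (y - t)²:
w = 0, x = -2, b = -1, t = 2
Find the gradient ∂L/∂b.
∂L/∂b = -6

y = wx + b = (0)(-2) + -1 = -1
∂L/∂y = 2(y - t) = 2(-1 - 2) = -6
∂y/∂b = 1
∂L/∂b = ∂L/∂y · ∂y/∂b = -6 × 1 = -6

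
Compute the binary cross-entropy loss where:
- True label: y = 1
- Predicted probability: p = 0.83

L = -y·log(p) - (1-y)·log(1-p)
L = 0.1863

L = -1·log(0.83) - 0·log(0.17) = -log(0.83) = 0.1863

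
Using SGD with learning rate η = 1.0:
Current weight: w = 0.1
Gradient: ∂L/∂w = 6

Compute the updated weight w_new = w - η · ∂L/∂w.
w_new = -5.9

w_new = w - η·∂L/∂w = 0.1 - 1.0×(6) = 0.1 - (6) = -5.9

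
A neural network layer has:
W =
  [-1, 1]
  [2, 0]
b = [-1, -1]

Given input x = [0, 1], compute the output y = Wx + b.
y = [0, -1]

Wx = [-1×0 + 1×1, 2×0 + 0×1]
   = [1, 0]
y = Wx + b = [1 + -1, 0 + -1] = [0, -1]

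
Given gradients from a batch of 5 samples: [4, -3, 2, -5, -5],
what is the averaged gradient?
Average gradient = -1.4

Average = (1/5)(4 + -3 + 2 + -5 + -5) = -7/5 = -1.4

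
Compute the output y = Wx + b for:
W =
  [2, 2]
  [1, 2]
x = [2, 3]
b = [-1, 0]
y = [9, 8]

Wx = [2×2 + 2×3, 1×2 + 2×3]
   = [10, 8]
y = Wx + b = [10 + -1, 8 + 0] = [9, 8]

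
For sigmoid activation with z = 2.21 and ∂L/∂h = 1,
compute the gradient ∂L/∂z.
∂L/∂z = 0.08908

σ(2.21) = 0.9011
σ'(2.21) = σ(2.21)(1 - σ(2.21)) = 0.9011 × 0.09886 = 0.08908
∂L/∂z = ∂L/∂h · σ'(z) = 1 × 0.08908 = 0.08908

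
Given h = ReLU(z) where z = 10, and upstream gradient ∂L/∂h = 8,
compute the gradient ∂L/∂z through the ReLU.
∂L/∂z = 8

h = ReLU(10) = 10
Since z > 0: ∂h/∂z = 1
∂L/∂z = ∂L/∂h · ∂h/∂z = 8 × 1 = 8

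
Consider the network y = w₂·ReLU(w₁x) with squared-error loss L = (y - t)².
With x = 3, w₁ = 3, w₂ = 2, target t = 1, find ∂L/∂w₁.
∂L/∂w₁ = 204

Forward pass:
z = w₁x = 3×3 = 9
h = ReLU(9) = 9
y = w₂h = 2×9 = 18

Backward pass:
∂L/∂y = 2(y - t) = 2(18 - 1) = 34
∂y/∂h = w₂ = 2
∂h/∂z = 1 (ReLU derivative)
∂z/∂w₁ = x = 3

∂L/∂w₁ = 34 × 2 × 1 × 3 = 204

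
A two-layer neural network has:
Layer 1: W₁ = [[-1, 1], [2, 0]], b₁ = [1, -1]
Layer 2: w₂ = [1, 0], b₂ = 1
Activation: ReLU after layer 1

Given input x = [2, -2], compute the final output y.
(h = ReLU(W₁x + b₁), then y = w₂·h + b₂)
y = 1

Layer 1 pre-activation: z₁ = [-3, 3]
After ReLU: h = [0, 3]
Layer 2 output: y = 1×0 + 0×3 + 1 = 1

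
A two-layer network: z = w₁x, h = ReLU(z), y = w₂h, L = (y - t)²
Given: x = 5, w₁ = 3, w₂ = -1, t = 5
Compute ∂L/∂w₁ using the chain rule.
∂L/∂w₁ = 200

Forward pass:
z = w₁x = 3×5 = 15
h = ReLU(15) = 15
y = w₂h = -1×15 = -15

Backward pass:
∂L/∂y = 2(y - t) = 2(-15 - 5) = -40
∂y/∂h = w₂ = -1
∂h/∂z = 1 (ReLU derivative)
∂z/∂w₁ = x = 5

∂L/∂w₁ = -40 × -1 × 1 × 5 = 200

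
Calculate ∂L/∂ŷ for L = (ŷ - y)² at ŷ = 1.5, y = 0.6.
∂L/∂ŷ = 1.8

∂L/∂ŷ = 2(ŷ - y) = 2(1.5 - 0.6) = 2(0.9) = 1.8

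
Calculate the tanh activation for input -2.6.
-0.989

tanh(-2.6) = (e^(-2.6) - e^(2.6))/(e^(-2.6) + e^(2.6)) = -0.989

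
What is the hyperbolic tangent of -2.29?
-0.9797

tanh(-2.29) = (e^(-2.29) - e^(2.29))/(e^(-2.29) + e^(2.29)) = -0.9797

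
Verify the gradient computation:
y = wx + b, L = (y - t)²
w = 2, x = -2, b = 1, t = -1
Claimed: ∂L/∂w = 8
Correct

y = (2)(-2) + 1 = -3
∂L/∂y = 2(y - t) = 2(-3 - -1) = -4
∂y/∂w = x = -2
∂L/∂w = -4 × -2 = 8

Claimed value: 8
Correct: The correct gradient is 8.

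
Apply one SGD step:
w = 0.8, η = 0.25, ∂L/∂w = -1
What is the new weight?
w_new = 1.05

w_new = w - η·∂L/∂w = 0.8 - 0.25×(-1) = 0.8 - (-0.25) = 1.05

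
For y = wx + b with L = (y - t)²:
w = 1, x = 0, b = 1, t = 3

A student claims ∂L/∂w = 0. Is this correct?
Correct

y = (1)(0) + 1 = 1
∂L/∂y = 2(y - t) = 2(1 - 3) = -4
∂y/∂w = x = 0
∂L/∂w = -4 × 0 = 0

Claimed value: 0
Correct: The correct gradient is 0.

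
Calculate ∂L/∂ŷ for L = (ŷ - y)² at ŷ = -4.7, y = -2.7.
∂L/∂ŷ = -4.0

∂L/∂ŷ = 2(ŷ - y) = 2(-4.7 - -2.7) = 2(-2.0) = -4.0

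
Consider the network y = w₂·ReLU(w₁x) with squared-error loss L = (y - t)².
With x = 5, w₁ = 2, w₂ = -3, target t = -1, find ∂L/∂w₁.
∂L/∂w₁ = 870

Forward pass:
z = w₁x = 2×5 = 10
h = ReLU(10) = 10
y = w₂h = -3×10 = -30

Backward pass:
∂L/∂y = 2(y - t) = 2(-30 - -1) = -58
∂y/∂h = w₂ = -3
∂h/∂z = 1 (ReLU derivative)
∂z/∂w₁ = x = 5

∂L/∂w₁ = -58 × -3 × 1 × 5 = 870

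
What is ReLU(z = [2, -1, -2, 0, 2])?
h = [2, 0, 0, 0, 2]

ReLU applied element-wise: max(0,2)=2, max(0,-1)=0, max(0,-2)=0, max(0,0)=0, max(0,2)=2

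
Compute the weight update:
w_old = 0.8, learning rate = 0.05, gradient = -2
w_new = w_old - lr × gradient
w_new = 0.9

w_new = w - η·∂L/∂w = 0.8 - 0.05×(-2) = 0.8 - (-0.1) = 0.9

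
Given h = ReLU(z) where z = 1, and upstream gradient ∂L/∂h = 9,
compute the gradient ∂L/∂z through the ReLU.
∂L/∂z = 9

h = ReLU(1) = 1
Since z > 0: ∂h/∂z = 1
∂L/∂z = ∂L/∂h · ∂h/∂z = 9 × 1 = 9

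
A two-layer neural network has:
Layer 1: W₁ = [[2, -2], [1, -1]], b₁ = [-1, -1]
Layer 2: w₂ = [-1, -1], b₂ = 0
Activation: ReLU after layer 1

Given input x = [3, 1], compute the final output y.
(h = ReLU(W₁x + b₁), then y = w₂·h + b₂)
y = -4

Layer 1 pre-activation: z₁ = [3, 1]
After ReLU: h = [3, 1]
Layer 2 output: y = -1×3 + -1×1 + 0 = -4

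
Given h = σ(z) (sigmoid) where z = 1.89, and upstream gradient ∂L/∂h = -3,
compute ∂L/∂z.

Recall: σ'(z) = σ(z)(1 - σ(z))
∂L/∂z = -0.3421

σ(1.89) = 0.8688
σ'(1.89) = σ(1.89)(1 - σ(1.89)) = 0.8688 × 0.1312 = 0.114
∂L/∂z = ∂L/∂h · σ'(z) = -3 × 0.114 = -0.3421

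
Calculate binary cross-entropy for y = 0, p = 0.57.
L = 0.844

L = -0·log(0.57) - 1·log(0.43) = -log(0.43) = 0.844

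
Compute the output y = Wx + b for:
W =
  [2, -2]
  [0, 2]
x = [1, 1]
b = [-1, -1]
y = [-1, 1]

Wx = [2×1 + -2×1, 0×1 + 2×1]
   = [0, 2]
y = Wx + b = [0 + -1, 2 + -1] = [-1, 1]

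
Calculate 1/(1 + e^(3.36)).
0.03357

sigmoid(-3.36) = 1/(1 + e^(3.36)) = 1/(1 + 28.79) = 0.03357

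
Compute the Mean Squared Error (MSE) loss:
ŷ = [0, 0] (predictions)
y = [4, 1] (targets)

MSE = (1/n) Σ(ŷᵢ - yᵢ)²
MSE = 8.5

MSE = (1/2)((0-4)² + (0-1)²) = (1/2)(16 + 1) = 8.5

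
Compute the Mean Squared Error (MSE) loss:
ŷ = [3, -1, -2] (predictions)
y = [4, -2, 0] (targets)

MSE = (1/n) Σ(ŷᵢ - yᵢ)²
MSE = 2

MSE = (1/3)((3-4)² + (-1--2)² + (-2-0)²) = (1/3)(1 + 1 + 4) = 2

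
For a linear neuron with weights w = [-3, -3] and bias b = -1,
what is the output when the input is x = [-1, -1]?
y = 5

y = (-3)(-1) + (-3)(-1) + -1 = 5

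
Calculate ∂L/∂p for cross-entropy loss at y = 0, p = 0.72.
∂L/∂p = 3.571

∂L/∂p = -y/p + (1-y)/(1-p) = 0 + 1/0.28 = 3.571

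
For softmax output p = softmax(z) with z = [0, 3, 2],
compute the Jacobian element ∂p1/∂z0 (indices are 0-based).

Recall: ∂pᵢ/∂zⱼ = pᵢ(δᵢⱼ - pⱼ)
∂p1/∂z0 = -0.02477

p = softmax(z) = [0.03512, 0.7054, 0.2595]
p1 = 0.7054, p0 = 0.03512

∂p1/∂z0 = -p1 × p0 = -0.7054 × 0.03512 = -0.02477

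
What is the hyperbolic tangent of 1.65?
0.9289

tanh(1.65) = (e^(1.65) - e^(-1.65))/(e^(1.65) + e^(-1.65)) = 0.9289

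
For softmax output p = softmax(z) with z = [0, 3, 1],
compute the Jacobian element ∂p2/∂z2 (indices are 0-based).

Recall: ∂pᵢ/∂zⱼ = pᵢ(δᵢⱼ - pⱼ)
∂p2/∂z2 = 0.1012

p = softmax(z) = [0.04201, 0.8438, 0.1142]
p2 = 0.1142

∂p2/∂z2 = p2(1 - p2) = 0.1142 × (1 - 0.1142) = 0.1012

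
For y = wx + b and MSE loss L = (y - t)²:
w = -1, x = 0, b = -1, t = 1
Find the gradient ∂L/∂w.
∂L/∂w = 0

y = wx + b = (-1)(0) + -1 = -1
∂L/∂y = 2(y - t) = 2(-1 - 1) = -4
∂y/∂w = x = 0
∂L/∂w = ∂L/∂y · ∂y/∂w = -4 × 0 = 0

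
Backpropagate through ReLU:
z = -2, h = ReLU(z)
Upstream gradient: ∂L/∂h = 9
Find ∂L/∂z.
∂L/∂z = 0

h = ReLU(-2) = 0
Since z < 0: ∂h/∂z = 0
∂L/∂z = ∂L/∂h · ∂h/∂z = 9 × 0 = 0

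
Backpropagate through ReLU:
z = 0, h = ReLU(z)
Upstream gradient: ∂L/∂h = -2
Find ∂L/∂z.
∂L/∂z = 0

h = ReLU(0) = 0
At z = 0: ∂h/∂z = 0 (by convention)
∂L/∂z = ∂L/∂h · ∂h/∂z = -2 × 0 = 0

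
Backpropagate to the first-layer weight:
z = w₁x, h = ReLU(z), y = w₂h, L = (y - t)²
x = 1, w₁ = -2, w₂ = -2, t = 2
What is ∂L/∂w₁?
∂L/∂w₁ = 0

Forward pass:
z = w₁x = -2×1 = -2
h = ReLU(-2) = 0
y = w₂h = -2×0 = 0

Backward pass:
∂L/∂y = 2(y - t) = 2(0 - 2) = -4
∂y/∂h = w₂ = -2
∂h/∂z = 0 (ReLU derivative)
∂z/∂w₁ = x = 1

∂L/∂w₁ = -4 × -2 × 0 × 1 = 0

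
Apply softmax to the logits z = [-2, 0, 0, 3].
p = [0.0061, 0.045, 0.045, 0.9039]

exp(z) = [0.1353, 1, 1, 20.09]
Sum = 22.22
p = [0.0061, 0.045, 0.045, 0.9039]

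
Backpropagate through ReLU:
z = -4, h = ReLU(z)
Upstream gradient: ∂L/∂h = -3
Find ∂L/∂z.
∂L/∂z = 0

h = ReLU(-4) = 0
Since z < 0: ∂h/∂z = 0
∂L/∂z = ∂L/∂h · ∂h/∂z = -3 × 0 = 0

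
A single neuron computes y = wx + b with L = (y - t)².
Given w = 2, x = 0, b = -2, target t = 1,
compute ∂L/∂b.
∂L/∂b = -6

y = wx + b = (2)(0) + -2 = -2
∂L/∂y = 2(y - t) = 2(-2 - 1) = -6
∂y/∂b = 1
∂L/∂b = ∂L/∂y · ∂y/∂b = -6 × 1 = -6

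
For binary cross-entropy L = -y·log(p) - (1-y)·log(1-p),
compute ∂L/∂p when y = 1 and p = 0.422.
∂L/∂p = -2.37

∂L/∂p = -y/p + (1-y)/(1-p) = -1/0.422 + 0 = -2.37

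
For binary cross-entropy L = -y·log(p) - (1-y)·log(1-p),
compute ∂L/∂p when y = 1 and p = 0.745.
∂L/∂p = -1.342

∂L/∂p = -y/p + (1-y)/(1-p) = -1/0.745 + 0 = -1.342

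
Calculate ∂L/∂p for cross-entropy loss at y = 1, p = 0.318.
∂L/∂p = -3.145

∂L/∂p = -y/p + (1-y)/(1-p) = -1/0.318 + 0 = -3.145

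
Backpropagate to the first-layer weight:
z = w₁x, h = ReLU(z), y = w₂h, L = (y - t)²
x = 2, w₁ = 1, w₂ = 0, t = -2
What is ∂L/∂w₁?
∂L/∂w₁ = 0

Forward pass:
z = w₁x = 1×2 = 2
h = ReLU(2) = 2
y = w₂h = 0×2 = 0

Backward pass:
∂L/∂y = 2(y - t) = 2(0 - -2) = 4
∂y/∂h = w₂ = 0
∂h/∂z = 1 (ReLU derivative)
∂z/∂w₁ = x = 2

∂L/∂w₁ = 4 × 0 × 1 × 2 = 0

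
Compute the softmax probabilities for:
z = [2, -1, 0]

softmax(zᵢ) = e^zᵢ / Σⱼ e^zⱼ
p = [0.8438, 0.042, 0.1142]

exp(z) = [7.389, 0.3679, 1]
Sum = 8.757
p = [0.8438, 0.042, 0.1142]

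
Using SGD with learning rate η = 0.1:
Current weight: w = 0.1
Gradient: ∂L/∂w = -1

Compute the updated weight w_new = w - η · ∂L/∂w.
w_new = 0.2

w_new = w - η·∂L/∂w = 0.1 - 0.1×(-1) = 0.1 - (-0.1) = 0.2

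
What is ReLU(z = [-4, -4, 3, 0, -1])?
h = [0, 0, 3, 0, 0]

ReLU applied element-wise: max(0,-4)=0, max(0,-4)=0, max(0,3)=3, max(0,0)=0, max(0,-1)=0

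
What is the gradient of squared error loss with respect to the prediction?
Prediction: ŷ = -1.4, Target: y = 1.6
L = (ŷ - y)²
∂L/∂ŷ = -6.0

∂L/∂ŷ = 2(ŷ - y) = 2(-1.4 - 1.6) = 2(-3.0) = -6.0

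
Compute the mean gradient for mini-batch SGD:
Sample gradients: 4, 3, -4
Average gradient = 1

Average = (1/3)(4 + 3 + -4) = 3/3 = 1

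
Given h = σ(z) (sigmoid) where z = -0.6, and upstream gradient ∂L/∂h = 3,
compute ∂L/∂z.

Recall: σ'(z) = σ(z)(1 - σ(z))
∂L/∂z = 0.6864

σ(-0.6) = 0.3543
σ'(-0.6) = σ(-0.6)(1 - σ(-0.6)) = 0.3543 × 0.6457 = 0.2288
∂L/∂z = ∂L/∂h · σ'(z) = 3 × 0.2288 = 0.6864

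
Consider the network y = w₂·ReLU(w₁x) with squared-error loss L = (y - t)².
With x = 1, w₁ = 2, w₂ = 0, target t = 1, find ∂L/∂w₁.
∂L/∂w₁ = 0

Forward pass:
z = w₁x = 2×1 = 2
h = ReLU(2) = 2
y = w₂h = 0×2 = 0

Backward pass:
∂L/∂y = 2(y - t) = 2(0 - 1) = -2
∂y/∂h = w₂ = 0
∂h/∂z = 1 (ReLU derivative)
∂z/∂w₁ = x = 1

∂L/∂w₁ = -2 × 0 × 1 × 1 = 0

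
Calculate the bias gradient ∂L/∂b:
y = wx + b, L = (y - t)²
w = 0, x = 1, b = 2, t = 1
∂L/∂b = 2

y = wx + b = (0)(1) + 2 = 2
∂L/∂y = 2(y - t) = 2(2 - 1) = 2
∂y/∂b = 1
∂L/∂b = ∂L/∂y · ∂y/∂b = 2 × 1 = 2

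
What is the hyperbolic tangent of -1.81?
-0.9478

tanh(-1.81) = (e^(-1.81) - e^(1.81))/(e^(-1.81) + e^(1.81)) = -0.9478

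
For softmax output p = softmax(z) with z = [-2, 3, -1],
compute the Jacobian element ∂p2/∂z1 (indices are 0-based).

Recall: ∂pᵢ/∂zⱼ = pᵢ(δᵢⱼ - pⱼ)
∂p2/∂z1 = -0.01743

p = softmax(z) = [0.006573, 0.9756, 0.01787]
p2 = 0.01787, p1 = 0.9756

∂p2/∂z1 = -p2 × p1 = -0.01787 × 0.9756 = -0.01743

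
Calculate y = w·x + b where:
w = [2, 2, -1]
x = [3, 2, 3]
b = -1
y = 6

y = (2)(3) + (2)(2) + (-1)(3) + -1 = 6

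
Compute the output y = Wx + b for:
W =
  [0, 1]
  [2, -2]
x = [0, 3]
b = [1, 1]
y = [4, -5]

Wx = [0×0 + 1×3, 2×0 + -2×3]
   = [3, -6]
y = Wx + b = [3 + 1, -6 + 1] = [4, -5]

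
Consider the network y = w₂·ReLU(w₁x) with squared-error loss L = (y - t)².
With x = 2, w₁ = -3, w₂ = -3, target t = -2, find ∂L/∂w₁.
∂L/∂w₁ = 0

Forward pass:
z = w₁x = -3×2 = -6
h = ReLU(-6) = 0
y = w₂h = -3×0 = 0

Backward pass:
∂L/∂y = 2(y - t) = 2(0 - -2) = 4
∂y/∂h = w₂ = -3
∂h/∂z = 0 (ReLU derivative)
∂z/∂w₁ = x = 2

∂L/∂w₁ = 4 × -3 × 0 × 2 = 0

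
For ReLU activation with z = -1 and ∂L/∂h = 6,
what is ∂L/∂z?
∂L/∂z = 0

h = ReLU(-1) = 0
Since z < 0: ∂h/∂z = 0
∂L/∂z = ∂L/∂h · ∂h/∂z = 6 × 0 = 0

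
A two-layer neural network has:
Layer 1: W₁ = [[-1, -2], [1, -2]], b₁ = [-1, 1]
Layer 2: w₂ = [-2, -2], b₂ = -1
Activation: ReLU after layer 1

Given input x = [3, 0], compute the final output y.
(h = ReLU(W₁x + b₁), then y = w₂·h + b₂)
y = -9

Layer 1 pre-activation: z₁ = [-4, 4]
After ReLU: h = [0, 4]
Layer 2 output: y = -2×0 + -2×4 + -1 = -9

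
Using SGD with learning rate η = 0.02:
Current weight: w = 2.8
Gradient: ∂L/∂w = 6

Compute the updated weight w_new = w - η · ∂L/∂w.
w_new = 2.68

w_new = w - η·∂L/∂w = 2.8 - 0.02×(6) = 2.8 - (0.12) = 2.68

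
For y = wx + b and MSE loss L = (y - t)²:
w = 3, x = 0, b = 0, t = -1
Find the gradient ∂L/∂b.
∂L/∂b = 2

y = wx + b = (3)(0) + 0 = 0
∂L/∂y = 2(y - t) = 2(0 - -1) = 2
∂y/∂b = 1
∂L/∂b = ∂L/∂y · ∂y/∂b = 2 × 1 = 2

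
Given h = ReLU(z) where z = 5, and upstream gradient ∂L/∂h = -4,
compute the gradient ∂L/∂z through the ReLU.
∂L/∂z = -4

h = ReLU(5) = 5
Since z > 0: ∂h/∂z = 1
∂L/∂z = ∂L/∂h · ∂h/∂z = -4 × 1 = -4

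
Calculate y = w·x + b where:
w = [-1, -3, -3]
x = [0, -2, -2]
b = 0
y = 12

y = (-1)(0) + (-3)(-2) + (-3)(-2) + 0 = 12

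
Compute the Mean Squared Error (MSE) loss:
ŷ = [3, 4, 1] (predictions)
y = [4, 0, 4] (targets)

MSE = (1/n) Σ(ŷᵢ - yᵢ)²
MSE = 8.667

MSE = (1/3)((3-4)² + (4-0)² + (1-4)²) = (1/3)(1 + 16 + 9) = 8.667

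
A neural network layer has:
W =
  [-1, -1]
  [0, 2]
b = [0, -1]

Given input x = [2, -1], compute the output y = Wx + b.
y = [-1, -3]

Wx = [-1×2 + -1×-1, 0×2 + 2×-1]
   = [-1, -2]
y = Wx + b = [-1 + 0, -2 + -1] = [-1, -3]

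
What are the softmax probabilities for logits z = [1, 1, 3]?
p = [0.1065, 0.1065, 0.787]

exp(z) = [2.718, 2.718, 20.09]
Sum = 25.52
p = [0.1065, 0.1065, 0.787]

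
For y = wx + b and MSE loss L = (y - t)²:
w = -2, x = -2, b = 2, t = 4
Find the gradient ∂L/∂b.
∂L/∂b = 4

y = wx + b = (-2)(-2) + 2 = 6
∂L/∂y = 2(y - t) = 2(6 - 4) = 4
∂y/∂b = 1
∂L/∂b = ∂L/∂y · ∂y/∂b = 4 × 1 = 4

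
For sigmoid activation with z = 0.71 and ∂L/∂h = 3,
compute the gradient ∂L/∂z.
∂L/∂z = 0.6629

σ(0.71) = 0.6704
σ'(0.71) = σ(0.71)(1 - σ(0.71)) = 0.6704 × 0.3296 = 0.221
∂L/∂z = ∂L/∂h · σ'(z) = 3 × 0.221 = 0.6629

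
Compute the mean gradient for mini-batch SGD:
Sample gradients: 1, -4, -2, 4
Average gradient = -0.25

Average = (1/4)(1 + -4 + -2 + 4) = -1/4 = -0.25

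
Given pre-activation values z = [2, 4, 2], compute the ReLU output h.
h = [2, 4, 2]

ReLU applied element-wise: max(0,2)=2, max(0,4)=4, max(0,2)=2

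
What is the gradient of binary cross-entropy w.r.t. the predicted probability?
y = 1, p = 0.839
∂L/∂p = -1.192

∂L/∂p = -y/p + (1-y)/(1-p) = -1/0.839 + 0 = -1.192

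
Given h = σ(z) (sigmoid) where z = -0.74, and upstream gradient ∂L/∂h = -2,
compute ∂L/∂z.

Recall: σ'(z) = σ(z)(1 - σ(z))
∂L/∂z = -0.4373

σ(-0.74) = 0.323
σ'(-0.74) = σ(-0.74)(1 - σ(-0.74)) = 0.323 × 0.677 = 0.2187
∂L/∂z = ∂L/∂h · σ'(z) = -2 × 0.2187 = -0.4373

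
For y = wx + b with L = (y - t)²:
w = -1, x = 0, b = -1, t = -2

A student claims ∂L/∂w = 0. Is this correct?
Correct

y = (-1)(0) + -1 = -1
∂L/∂y = 2(y - t) = 2(-1 - -2) = 2
∂y/∂w = x = 0
∂L/∂w = 2 × 0 = 0

Claimed value: 0
Correct: The correct gradient is 0.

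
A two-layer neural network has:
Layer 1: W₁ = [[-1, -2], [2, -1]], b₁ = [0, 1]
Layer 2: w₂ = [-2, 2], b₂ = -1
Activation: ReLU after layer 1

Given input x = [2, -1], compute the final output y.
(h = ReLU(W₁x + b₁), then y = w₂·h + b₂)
y = 11

Layer 1 pre-activation: z₁ = [0, 6]
After ReLU: h = [0, 6]
Layer 2 output: y = -2×0 + 2×6 + -1 = 11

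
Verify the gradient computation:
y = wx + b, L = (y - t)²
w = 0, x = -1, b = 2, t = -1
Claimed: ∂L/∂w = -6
Correct

y = (0)(-1) + 2 = 2
∂L/∂y = 2(y - t) = 2(2 - -1) = 6
∂y/∂w = x = -1
∂L/∂w = 6 × -1 = -6

Claimed value: -6
Correct: The correct gradient is -6.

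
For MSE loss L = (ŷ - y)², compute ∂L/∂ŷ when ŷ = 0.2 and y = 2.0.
∂L/∂ŷ = -3.6

∂L/∂ŷ = 2(ŷ - y) = 2(0.2 - 2.0) = 2(-1.8) = -3.6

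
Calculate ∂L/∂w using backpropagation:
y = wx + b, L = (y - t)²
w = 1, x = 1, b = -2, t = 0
∂L/∂w = -2

y = wx + b = (1)(1) + -2 = -1
∂L/∂y = 2(y - t) = 2(-1 - 0) = -2
∂y/∂w = x = 1
∂L/∂w = ∂L/∂y · ∂y/∂w = -2 × 1 = -2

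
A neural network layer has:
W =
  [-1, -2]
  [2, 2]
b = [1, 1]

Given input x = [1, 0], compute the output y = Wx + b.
y = [0, 3]

Wx = [-1×1 + -2×0, 2×1 + 2×0]
   = [-1, 2]
y = Wx + b = [-1 + 1, 2 + 1] = [0, 3]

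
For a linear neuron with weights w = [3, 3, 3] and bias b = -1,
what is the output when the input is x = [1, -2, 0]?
y = -4

y = (3)(1) + (3)(-2) + (3)(0) + -1 = -4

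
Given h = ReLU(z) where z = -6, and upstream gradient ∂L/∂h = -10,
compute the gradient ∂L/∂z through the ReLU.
∂L/∂z = 0

h = ReLU(-6) = 0
Since z < 0: ∂h/∂z = 0
∂L/∂z = ∂L/∂h · ∂h/∂z = -10 × 0 = 0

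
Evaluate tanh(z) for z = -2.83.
-0.9931

tanh(-2.83) = (e^(-2.83) - e^(2.83))/(e^(-2.83) + e^(2.83)) = -0.9931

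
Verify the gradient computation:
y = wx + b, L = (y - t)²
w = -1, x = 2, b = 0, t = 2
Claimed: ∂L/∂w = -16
Correct

y = (-1)(2) + 0 = -2
∂L/∂y = 2(y - t) = 2(-2 - 2) = -8
∂y/∂w = x = 2
∂L/∂w = -8 × 2 = -16

Claimed value: -16
Correct: The correct gradient is -16.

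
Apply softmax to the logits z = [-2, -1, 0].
p = [0.09, 0.2447, 0.6652]

exp(z) = [0.1353, 0.3679, 1]
Sum = 1.503
p = [0.09, 0.2447, 0.6652]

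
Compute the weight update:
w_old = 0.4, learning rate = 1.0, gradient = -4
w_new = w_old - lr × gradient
w_new = 4.4

w_new = w - η·∂L/∂w = 0.4 - 1.0×(-4) = 0.4 - (-4) = 4.4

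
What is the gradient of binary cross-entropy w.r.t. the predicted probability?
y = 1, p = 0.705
∂L/∂p = -1.418

∂L/∂p = -y/p + (1-y)/(1-p) = -1/0.705 + 0 = -1.418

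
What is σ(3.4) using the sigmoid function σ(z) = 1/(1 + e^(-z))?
0.9677

sigmoid(3.4) = 1/(1 + e^(-3.4)) = 1/(1 + 0.03337) = 0.9677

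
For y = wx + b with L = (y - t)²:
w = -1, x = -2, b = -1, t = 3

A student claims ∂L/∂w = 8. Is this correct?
Correct

y = (-1)(-2) + -1 = 1
∂L/∂y = 2(y - t) = 2(1 - 3) = -4
∂y/∂w = x = -2
∂L/∂w = -4 × -2 = 8

Claimed value: 8
Correct: The correct gradient is 8.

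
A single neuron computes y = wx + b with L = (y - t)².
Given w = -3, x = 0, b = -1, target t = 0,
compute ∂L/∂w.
∂L/∂w = 0

y = wx + b = (-3)(0) + -1 = -1
∂L/∂y = 2(y - t) = 2(-1 - 0) = -2
∂y/∂w = x = 0
∂L/∂w = ∂L/∂y · ∂y/∂w = -2 × 0 = 0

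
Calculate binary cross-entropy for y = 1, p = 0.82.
L = 0.1985

L = -1·log(0.82) - 0·log(0.18) = -log(0.82) = 0.1985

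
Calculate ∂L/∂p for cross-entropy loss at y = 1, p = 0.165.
∂L/∂p = -6.061

∂L/∂p = -y/p + (1-y)/(1-p) = -1/0.165 + 0 = -6.061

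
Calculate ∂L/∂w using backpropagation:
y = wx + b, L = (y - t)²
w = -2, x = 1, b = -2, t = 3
∂L/∂w = -14

y = wx + b = (-2)(1) + -2 = -4
∂L/∂y = 2(y - t) = 2(-4 - 3) = -14
∂y/∂w = x = 1
∂L/∂w = ∂L/∂y · ∂y/∂w = -14 × 1 = -14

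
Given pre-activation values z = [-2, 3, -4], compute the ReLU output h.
h = [0, 3, 0]

ReLU applied element-wise: max(0,-2)=0, max(0,3)=3, max(0,-4)=0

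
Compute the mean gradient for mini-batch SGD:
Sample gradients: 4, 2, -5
Average gradient = 0.3333

Average = (1/3)(4 + 2 + -5) = 1/3 = 0.3333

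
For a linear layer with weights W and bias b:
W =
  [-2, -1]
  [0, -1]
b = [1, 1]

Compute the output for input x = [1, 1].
y = [-2, 0]

Wx = [-2×1 + -1×1, 0×1 + -1×1]
   = [-3, -1]
y = Wx + b = [-3 + 1, -1 + 1] = [-2, 0]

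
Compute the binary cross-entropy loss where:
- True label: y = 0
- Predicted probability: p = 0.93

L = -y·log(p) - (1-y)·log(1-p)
L = 2.659

L = -0·log(0.93) - 1·log(0.07) = -log(0.07) = 2.659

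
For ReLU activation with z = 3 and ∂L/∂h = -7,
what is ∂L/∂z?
∂L/∂z = -7

h = ReLU(3) = 3
Since z > 0: ∂h/∂z = 1
∂L/∂z = ∂L/∂h · ∂h/∂z = -7 × 1 = -7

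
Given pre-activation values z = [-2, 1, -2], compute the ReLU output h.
h = [0, 1, 0]

ReLU applied element-wise: max(0,-2)=0, max(0,1)=1, max(0,-2)=0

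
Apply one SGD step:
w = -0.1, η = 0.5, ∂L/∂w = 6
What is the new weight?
w_new = -3.1

w_new = w - η·∂L/∂w = -0.1 - 0.5×(6) = -0.1 - (3) = -3.1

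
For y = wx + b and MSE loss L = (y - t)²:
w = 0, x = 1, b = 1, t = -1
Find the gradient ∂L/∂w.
∂L/∂w = 4

y = wx + b = (0)(1) + 1 = 1
∂L/∂y = 2(y - t) = 2(1 - -1) = 4
∂y/∂w = x = 1
∂L/∂w = ∂L/∂y · ∂y/∂w = 4 × 1 = 4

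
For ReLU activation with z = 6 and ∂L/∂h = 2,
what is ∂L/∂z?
∂L/∂z = 2

h = ReLU(6) = 6
Since z > 0: ∂h/∂z = 1
∂L/∂z = ∂L/∂h · ∂h/∂z = 2 × 1 = 2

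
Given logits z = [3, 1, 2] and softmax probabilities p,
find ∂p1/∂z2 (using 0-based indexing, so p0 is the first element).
∂p1/∂z2 = -0.02203

p = softmax(z) = [0.6652, 0.09003, 0.2447]
p1 = 0.09003, p2 = 0.2447

∂p1/∂z2 = -p1 × p2 = -0.09003 × 0.2447 = -0.02203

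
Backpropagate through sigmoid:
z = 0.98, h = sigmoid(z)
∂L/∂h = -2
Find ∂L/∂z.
∂L/∂z = -0.3968

σ(0.98) = 0.7271
σ'(0.98) = σ(0.98)(1 - σ(0.98)) = 0.7271 × 0.2729 = 0.1984
∂L/∂z = ∂L/∂h · σ'(z) = -2 × 0.1984 = -0.3968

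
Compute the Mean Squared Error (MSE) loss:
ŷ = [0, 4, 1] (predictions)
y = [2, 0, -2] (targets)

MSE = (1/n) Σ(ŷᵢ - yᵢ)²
MSE = 9.667

MSE = (1/3)((0-2)² + (4-0)² + (1--2)²) = (1/3)(4 + 16 + 9) = 9.667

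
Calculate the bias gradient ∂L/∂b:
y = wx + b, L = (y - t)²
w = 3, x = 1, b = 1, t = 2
∂L/∂b = 4

y = wx + b = (3)(1) + 1 = 4
∂L/∂y = 2(y - t) = 2(4 - 2) = 4
∂y/∂b = 1
∂L/∂b = ∂L/∂y · ∂y/∂b = 4 × 1 = 4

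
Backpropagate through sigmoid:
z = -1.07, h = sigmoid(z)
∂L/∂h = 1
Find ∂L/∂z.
∂L/∂z = 0.1902

σ(-1.07) = 0.2554
σ'(-1.07) = σ(-1.07)(1 - σ(-1.07)) = 0.2554 × 0.7446 = 0.1902
∂L/∂z = ∂L/∂h · σ'(z) = 1 × 0.1902 = 0.1902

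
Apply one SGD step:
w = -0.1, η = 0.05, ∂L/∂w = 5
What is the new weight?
w_new = -0.35

w_new = w - η·∂L/∂w = -0.1 - 0.05×(5) = -0.1 - (0.25) = -0.35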